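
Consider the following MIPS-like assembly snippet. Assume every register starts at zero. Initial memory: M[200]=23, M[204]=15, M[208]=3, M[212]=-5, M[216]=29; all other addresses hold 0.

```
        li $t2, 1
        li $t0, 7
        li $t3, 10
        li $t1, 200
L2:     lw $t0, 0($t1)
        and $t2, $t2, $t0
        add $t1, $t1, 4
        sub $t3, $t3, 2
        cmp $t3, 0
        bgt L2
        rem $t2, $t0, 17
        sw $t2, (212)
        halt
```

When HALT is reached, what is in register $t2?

12

$t2=1
$t0=7
$t3=10
$t1=200
$t0=M[200]=23
$t2=1&23=1
$t1=200+4=204
$t3=10-2=8
cmp $t3, 0  (cmp 8,0)
bgt L2: taken
$t0=M[204]=15
$t2=1&15=1
$t1=204+4=208
$t3=8-2=6
cmp $t3, 0  (cmp 6,0)
bgt L2: taken
$t0=M[208]=3
$t2=1&3=1
$t1=208+4=212
$t3=6-2=4
cmp $t3, 0  (cmp 4,0)
bgt L2: taken
$t0=M[212]=-5
$t2=1&(-5)=1
$t1=212+4=216
$t3=4-2=2
cmp $t3, 0  (cmp 2,0)
bgt L2: taken
$t0=M[216]=29
$t2=1&29=1
$t1=216+4=220
$t3=2-2=0
cmp $t3, 0  (cmp 0,0)
bgt L2: not taken
$t2=29%17=12
sw $t2, (212) → M[212]=12
halt.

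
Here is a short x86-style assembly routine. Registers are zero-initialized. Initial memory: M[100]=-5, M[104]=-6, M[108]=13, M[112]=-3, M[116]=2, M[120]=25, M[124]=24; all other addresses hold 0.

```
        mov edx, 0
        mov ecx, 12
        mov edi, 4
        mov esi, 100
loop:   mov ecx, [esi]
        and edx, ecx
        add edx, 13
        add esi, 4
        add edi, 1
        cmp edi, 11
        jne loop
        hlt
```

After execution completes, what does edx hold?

mov edx, 0 → edx=0
mov ecx, 12 → ecx=12
mov edi, 4 → edi=4
mov esi, 100 → esi=100
mov ecx, [esi] → ecx=M[100]=-5
and edx, ecx → edx=0&(-5)=0
add edx, 13 → edx=0+13=13
add esi, 4 → esi=100+4=104
add edi, 1 → edi=4+1=5
cmp edi, 11  (cmp 5,11)
jne loop: taken
mov ecx, [esi] → ecx=M[104]=-6
and edx, ecx → edx=13&(-6)=8
add edx, 13 → edx=8+13=21
add esi, 4 → esi=104+4=108
add edi, 1 → edi=5+1=6
cmp edi, 11  (cmp 6,11)
jne loop: taken
mov ecx, [esi] → ecx=M[108]=13
and edx, ecx → edx=21&13=5
add edx, 13 → edx=5+13=18
add esi, 4 → esi=108+4=112
add edi, 1 → edi=6+1=7
cmp edi, 11  (cmp 7,11)
jne loop: taken
mov ecx, [esi] → ecx=M[112]=-3
and edx, ecx → edx=18&(-3)=16
add edx, 13 → edx=16+13=29
add esi, 4 → esi=112+4=116
add edi, 1 → edi=7+1=8
cmp edi, 11  (cmp 8,11)
jne loop: taken
mov ecx, [esi] → ecx=M[116]=2
and edx, ecx → edx=29&2=0
add edx, 13 → edx=0+13=13
add esi, 4 → esi=116+4=120
add edi, 1 → edi=8+1=9
cmp edi, 11  (cmp 9,11)
jne loop: taken
mov ecx, [esi] → ecx=M[120]=25
and edx, ecx → edx=13&25=9
add edx, 13 → edx=9+13=22
add esi, 4 → esi=120+4=124
add edi, 1 → edi=9+1=10
cmp edi, 11  (cmp 10,11)
jne loop: taken
mov ecx, [esi] → ecx=M[124]=24
and edx, ecx → edx=22&24=16
add edx, 13 → edx=16+13=29
add esi, 4 → esi=124+4=128
add edi, 1 → edi=10+1=11
cmp edi, 11  (cmp 11,11)
jne loop: not taken
halt.

29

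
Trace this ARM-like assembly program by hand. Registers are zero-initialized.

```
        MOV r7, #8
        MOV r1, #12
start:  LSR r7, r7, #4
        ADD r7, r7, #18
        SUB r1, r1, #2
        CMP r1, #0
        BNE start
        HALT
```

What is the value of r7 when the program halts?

19

after MOV r7, #8: r7=8
after MOV r1, #12: r1=12
after LSR r7, r7, #4: r7=8>>4=0
after ADD r7, r7, #18: r7=0+18=18
after SUB r1, r1, #2: r1=12-2=10
CMP r1, #0  (cmp 10,0)
BNE start: taken
after LSR r7, r7, #4: r7=18>>4=1
after ADD r7, r7, #18: r7=1+18=19
after SUB r1, r1, #2: r1=10-2=8
CMP r1, #0  (cmp 8,0)
BNE start: taken
after LSR r7, r7, #4: r7=19>>4=1
after ADD r7, r7, #18: r7=1+18=19
after SUB r1, r1, #2: r1=8-2=6
CMP r1, #0  (cmp 6,0)
BNE start: taken
after LSR r7, r7, #4: r7=19>>4=1
after ADD r7, r7, #18: r7=1+18=19
after SUB r1, r1, #2: r1=6-2=4
CMP r1, #0  (cmp 4,0)
BNE start: taken
after LSR r7, r7, #4: r7=19>>4=1
after ADD r7, r7, #18: r7=1+18=19
after SUB r1, r1, #2: r1=4-2=2
CMP r1, #0  (cmp 2,0)
BNE start: taken
after LSR r7, r7, #4: r7=19>>4=1
after ADD r7, r7, #18: r7=1+18=19
after SUB r1, r1, #2: r1=2-2=0
CMP r1, #0  (cmp 0,0)
BNE start: not taken
halt.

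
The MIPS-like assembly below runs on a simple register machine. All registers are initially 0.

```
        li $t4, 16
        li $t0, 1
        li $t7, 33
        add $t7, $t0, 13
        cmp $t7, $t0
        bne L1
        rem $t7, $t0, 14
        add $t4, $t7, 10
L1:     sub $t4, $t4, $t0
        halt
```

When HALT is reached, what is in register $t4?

li $t4, 16 → $t4=16
li $t0, 1 → $t0=1
li $t7, 33 → $t7=33
add $t7, $t0, 13 → $t7=1+13=14
cmp $t7, $t0  (cmp 14,1)
bne L1: taken
sub $t4, $t4, $t0 → $t4=16-1=15
halt.

15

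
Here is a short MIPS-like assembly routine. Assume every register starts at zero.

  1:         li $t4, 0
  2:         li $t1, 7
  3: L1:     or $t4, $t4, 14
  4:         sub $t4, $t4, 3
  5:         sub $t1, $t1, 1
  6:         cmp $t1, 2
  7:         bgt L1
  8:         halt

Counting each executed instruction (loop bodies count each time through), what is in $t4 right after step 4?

11

after li $t4, 0: $t4=0
after li $t1, 7: $t1=7
after or $t4, $t4, 14: $t4=0|14=14
after sub $t4, $t4, 3: $t4=14-3=11
After step 4: $t4 = 11.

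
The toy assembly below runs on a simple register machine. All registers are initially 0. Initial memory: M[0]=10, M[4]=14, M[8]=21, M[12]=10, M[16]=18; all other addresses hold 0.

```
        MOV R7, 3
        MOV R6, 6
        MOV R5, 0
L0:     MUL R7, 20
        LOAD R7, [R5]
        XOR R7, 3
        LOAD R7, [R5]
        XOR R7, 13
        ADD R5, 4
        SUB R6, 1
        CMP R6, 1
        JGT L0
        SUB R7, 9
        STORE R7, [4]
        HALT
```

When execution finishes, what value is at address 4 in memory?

after MOV R7, 3: R7=3
after MOV R6, 6: R6=6
after MOV R5, 0: R5=0
after MUL R7, 20: R7=3*20=60
after LOAD R7, [R5]: R7=M[0]=10
after XOR R7, 3: R7=10^3=9
after LOAD R7, [R5]: R7=M[0]=10
after XOR R7, 13: R7=10^13=7
after ADD R5, 4: R5=0+4=4
after SUB R6, 1: R6=6-1=5
CMP R6, 1  (cmp 5,1)
JGT L0: taken
after MUL R7, 20: R7=7*20=140
after LOAD R7, [R5]: R7=M[4]=14
after XOR R7, 3: R7=14^3=13
after LOAD R7, [R5]: R7=M[4]=14
after XOR R7, 13: R7=14^13=3
after ADD R5, 4: R5=4+4=8
after SUB R6, 1: R6=5-1=4
CMP R6, 1  (cmp 4,1)
JGT L0: taken
after MUL R7, 20: R7=3*20=60
after LOAD R7, [R5]: R7=M[8]=21
after XOR R7, 3: R7=21^3=22
after LOAD R7, [R5]: R7=M[8]=21
after XOR R7, 13: R7=21^13=24
after ADD R5, 4: R5=8+4=12
after SUB R6, 1: R6=4-1=3
CMP R6, 1  (cmp 3,1)
JGT L0: taken
after MUL R7, 20: R7=24*20=480
after LOAD R7, [R5]: R7=M[12]=10
after XOR R7, 3: R7=10^3=9
after LOAD R7, [R5]: R7=M[12]=10
after XOR R7, 13: R7=10^13=7
after ADD R5, 4: R5=12+4=16
after SUB R6, 1: R6=3-1=2
CMP R6, 1  (cmp 2,1)
JGT L0: taken
after MUL R7, 20: R7=7*20=140
after LOAD R7, [R5]: R7=M[16]=18
after XOR R7, 3: R7=18^3=17
after LOAD R7, [R5]: R7=M[16]=18
after XOR R7, 13: R7=18^13=31
after ADD R5, 4: R5=16+4=20
after SUB R6, 1: R6=2-1=1
CMP R6, 1  (cmp 1,1)
JGT L0: not taken
after SUB R7, 9: R7=31-9=22
STORE R7, [4] → M[4]=22
halt.

22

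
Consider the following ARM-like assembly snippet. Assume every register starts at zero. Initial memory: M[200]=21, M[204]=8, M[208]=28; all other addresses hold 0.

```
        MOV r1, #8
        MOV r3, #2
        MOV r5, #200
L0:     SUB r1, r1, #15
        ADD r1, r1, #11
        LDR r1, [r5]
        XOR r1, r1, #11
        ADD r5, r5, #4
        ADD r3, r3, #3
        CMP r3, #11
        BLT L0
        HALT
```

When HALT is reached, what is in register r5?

212

MOV r1, #8 → r1=8
MOV r3, #2 → r3=2
MOV r5, #200 → r5=200
SUB r1, r1, #15 → r1=8-15=-7
ADD r1, r1, #11 → r1=(-7)+11=4
LDR r1, [r5] → r1=M[200]=21
XOR r1, r1, #11 → r1=21^11=30
ADD r5, r5, #4 → r5=200+4=204
ADD r3, r3, #3 → r3=2+3=5
CMP r3, #11  (cmp 5,11)
BLT L0: taken
SUB r1, r1, #15 → r1=30-15=15
ADD r1, r1, #11 → r1=15+11=26
LDR r1, [r5] → r1=M[204]=8
XOR r1, r1, #11 → r1=8^11=3
ADD r5, r5, #4 → r5=204+4=208
ADD r3, r3, #3 → r3=5+3=8
CMP r3, #11  (cmp 8,11)
BLT L0: taken
SUB r1, r1, #15 → r1=3-15=-12
ADD r1, r1, #11 → r1=(-12)+11=-1
LDR r1, [r5] → r1=M[208]=28
XOR r1, r1, #11 → r1=28^11=23
ADD r5, r5, #4 → r5=208+4=212
ADD r3, r3, #3 → r3=8+3=11
CMP r3, #11  (cmp 11,11)
BLT L0: not taken
halt.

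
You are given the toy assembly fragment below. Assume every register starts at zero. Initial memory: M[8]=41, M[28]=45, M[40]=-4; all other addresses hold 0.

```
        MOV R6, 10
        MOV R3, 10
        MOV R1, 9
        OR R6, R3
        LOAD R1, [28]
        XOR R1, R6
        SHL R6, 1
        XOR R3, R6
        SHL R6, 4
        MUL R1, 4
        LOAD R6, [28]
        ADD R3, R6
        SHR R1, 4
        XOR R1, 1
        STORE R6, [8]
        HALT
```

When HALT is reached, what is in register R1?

8

R6=10
R3=10
R1=9
R6=10|10=10
R1=M[28]=45
R1=45^10=39
R6=10<<1=20
R3=10^20=30
R6=20<<4=320
R1=39*4=156
R6=M[28]=45
R3=30+45=75
R1=156>>4=9
R1=9^1=8
STORE R6, [8] → M[8]=45
halt.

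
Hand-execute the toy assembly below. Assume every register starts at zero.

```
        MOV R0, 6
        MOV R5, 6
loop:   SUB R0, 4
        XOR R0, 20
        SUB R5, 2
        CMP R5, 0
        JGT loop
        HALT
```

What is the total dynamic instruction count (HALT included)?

R0=6
R5=6
R0=6-4=2
R0=2^20=22
R5=6-2=4
CMP R5, 0  (cmp 4,0)
JGT loop: taken
R0=22-4=18
R0=18^20=6
R5=4-2=2
CMP R5, 0  (cmp 2,0)
JGT loop: taken
R0=6-4=2
R0=2^20=22
R5=2-2=0
CMP R5, 0  (cmp 0,0)
JGT loop: not taken
halt.
Total executed instructions: 18.

18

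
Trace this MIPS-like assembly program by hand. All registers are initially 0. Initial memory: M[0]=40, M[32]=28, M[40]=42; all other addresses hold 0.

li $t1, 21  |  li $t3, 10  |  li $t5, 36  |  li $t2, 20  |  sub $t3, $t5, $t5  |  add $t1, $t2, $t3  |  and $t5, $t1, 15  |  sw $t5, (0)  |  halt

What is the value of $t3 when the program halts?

li $t1, 21 → $t1=21
li $t3, 10 → $t3=10
li $t5, 36 → $t5=36
li $t2, 20 → $t2=20
sub $t3, $t5, $t5 → $t3=36-36=0
add $t1, $t2, $t3 → $t1=20+0=20
and $t5, $t1, 15 → $t5=20&15=4
sw $t5, (0) → M[0]=4
halt.

0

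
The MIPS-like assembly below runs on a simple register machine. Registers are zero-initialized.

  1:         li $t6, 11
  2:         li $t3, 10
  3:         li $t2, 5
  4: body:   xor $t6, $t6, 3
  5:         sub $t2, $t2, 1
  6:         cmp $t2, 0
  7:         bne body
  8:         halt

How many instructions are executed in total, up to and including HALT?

24

$t6=11
$t3=10
$t2=5
$t6=11^3=8
$t2=5-1=4
cmp $t2, 0  (cmp 4,0)
bne body: taken
$t6=8^3=11
$t2=4-1=3
cmp $t2, 0  (cmp 3,0)
bne body: taken
$t6=11^3=8
$t2=3-1=2
cmp $t2, 0  (cmp 2,0)
bne body: taken
$t6=8^3=11
$t2=2-1=1
cmp $t2, 0  (cmp 1,0)
bne body: taken
$t6=11^3=8
$t2=1-1=0
cmp $t2, 0  (cmp 0,0)
bne body: not taken
halt.
Total executed instructions: 24.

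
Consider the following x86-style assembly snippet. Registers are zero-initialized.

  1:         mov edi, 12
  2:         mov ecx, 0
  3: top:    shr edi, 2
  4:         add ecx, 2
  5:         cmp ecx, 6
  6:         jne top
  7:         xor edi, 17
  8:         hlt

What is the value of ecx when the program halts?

edi=12
ecx=0
edi=12>>2=3
ecx=0+2=2
cmp ecx, 6  (cmp 2,6)
jne top: taken
edi=3>>2=0
ecx=2+2=4
cmp ecx, 6  (cmp 4,6)
jne top: taken
edi=0>>2=0
ecx=4+2=6
cmp ecx, 6  (cmp 6,6)
jne top: not taken
edi=0^17=17
halt.

6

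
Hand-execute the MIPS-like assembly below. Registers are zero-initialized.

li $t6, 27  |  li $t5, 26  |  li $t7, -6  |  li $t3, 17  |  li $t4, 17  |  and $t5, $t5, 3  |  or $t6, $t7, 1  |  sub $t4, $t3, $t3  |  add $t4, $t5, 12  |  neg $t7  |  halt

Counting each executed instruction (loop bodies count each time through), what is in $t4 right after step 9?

after li $t6, 27: $t6=27
after li $t5, 26: $t5=26
after li $t7, -6: $t7=-6
after li $t3, 17: $t3=17
after li $t4, 17: $t4=17
after and $t5, $t5, 3: $t5=26&3=2
after or $t6, $t7, 1: $t6=(-6)|1=-5
after sub $t4, $t3, $t3: $t4=17-17=0
after add $t4, $t5, 12: $t4=2+12=14
After step 9: $t4 = 14.

14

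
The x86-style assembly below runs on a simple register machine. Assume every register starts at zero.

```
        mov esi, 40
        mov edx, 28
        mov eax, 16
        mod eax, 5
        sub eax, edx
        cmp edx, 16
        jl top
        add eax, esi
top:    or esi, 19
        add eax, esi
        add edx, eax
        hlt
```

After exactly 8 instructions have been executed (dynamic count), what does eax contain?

after mov esi, 40: esi=40
after mov edx, 28: edx=28
after mov eax, 16: eax=16
after mod eax, 5: eax=16%5=1
after sub eax, edx: eax=1-28=-27
cmp edx, 16  (cmp 28,16)
jl top: not taken
after add eax, esi: eax=(-27)+40=13
After step 8: eax = 13.

13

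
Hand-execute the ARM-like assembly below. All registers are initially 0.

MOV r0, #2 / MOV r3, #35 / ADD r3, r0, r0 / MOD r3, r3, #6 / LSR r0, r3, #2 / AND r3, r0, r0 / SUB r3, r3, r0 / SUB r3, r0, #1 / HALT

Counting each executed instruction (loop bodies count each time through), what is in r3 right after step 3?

MOV r0, #2 → r0=2
MOV r3, #35 → r3=35
ADD r3, r0, r0 → r3=2+2=4
After step 3: r3 = 4.

4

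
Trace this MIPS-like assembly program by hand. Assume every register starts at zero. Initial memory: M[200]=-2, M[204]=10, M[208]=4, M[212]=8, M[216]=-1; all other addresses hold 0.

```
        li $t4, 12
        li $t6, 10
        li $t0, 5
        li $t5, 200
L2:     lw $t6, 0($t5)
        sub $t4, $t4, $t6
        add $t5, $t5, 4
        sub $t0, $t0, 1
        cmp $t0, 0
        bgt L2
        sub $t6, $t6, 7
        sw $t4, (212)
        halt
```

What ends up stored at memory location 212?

-7

li $t4, 12 → $t4=12
li $t6, 10 → $t6=10
li $t0, 5 → $t0=5
li $t5, 200 → $t5=200
lw $t6, 0($t5) → $t6=M[200]=-2
sub $t4, $t4, $t6 → $t4=12-(-2)=14
add $t5, $t5, 4 → $t5=200+4=204
sub $t0, $t0, 1 → $t0=5-1=4
cmp $t0, 0  (cmp 4,0)
bgt L2: taken
lw $t6, 0($t5) → $t6=M[204]=10
sub $t4, $t4, $t6 → $t4=14-10=4
add $t5, $t5, 4 → $t5=204+4=208
sub $t0, $t0, 1 → $t0=4-1=3
cmp $t0, 0  (cmp 3,0)
bgt L2: taken
lw $t6, 0($t5) → $t6=M[208]=4
sub $t4, $t4, $t6 → $t4=4-4=0
add $t5, $t5, 4 → $t5=208+4=212
sub $t0, $t0, 1 → $t0=3-1=2
cmp $t0, 0  (cmp 2,0)
bgt L2: taken
lw $t6, 0($t5) → $t6=M[212]=8
sub $t4, $t4, $t6 → $t4=0-8=-8
add $t5, $t5, 4 → $t5=212+4=216
sub $t0, $t0, 1 → $t0=2-1=1
cmp $t0, 0  (cmp 1,0)
bgt L2: taken
lw $t6, 0($t5) → $t6=M[216]=-1
sub $t4, $t4, $t6 → $t4=(-8)-(-1)=-7
add $t5, $t5, 4 → $t5=216+4=220
sub $t0, $t0, 1 → $t0=1-1=0
cmp $t0, 0  (cmp 0,0)
bgt L2: not taken
sub $t6, $t6, 7 → $t6=(-1)-7=-8
sw $t4, (212) → M[212]=-7
halt.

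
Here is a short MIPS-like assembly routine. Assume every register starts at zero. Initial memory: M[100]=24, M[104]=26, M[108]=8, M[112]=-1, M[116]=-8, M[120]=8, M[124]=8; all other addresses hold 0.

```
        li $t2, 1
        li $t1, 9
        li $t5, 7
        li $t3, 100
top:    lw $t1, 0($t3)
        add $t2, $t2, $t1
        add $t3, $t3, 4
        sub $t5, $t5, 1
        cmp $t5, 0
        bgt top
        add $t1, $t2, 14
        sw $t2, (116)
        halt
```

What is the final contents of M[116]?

$t2=1
$t1=9
$t5=7
$t3=100
$t1=M[100]=24
$t2=1+24=25
$t3=100+4=104
$t5=7-1=6
cmp $t5, 0  (cmp 6,0)
bgt top: taken
$t1=M[104]=26
$t2=25+26=51
$t3=104+4=108
$t5=6-1=5
cmp $t5, 0  (cmp 5,0)
bgt top: taken
$t1=M[108]=8
$t2=51+8=59
$t3=108+4=112
$t5=5-1=4
cmp $t5, 0  (cmp 4,0)
bgt top: taken
$t1=M[112]=-1
$t2=59+(-1)=58
$t3=112+4=116
$t5=4-1=3
cmp $t5, 0  (cmp 3,0)
bgt top: taken
$t1=M[116]=-8
$t2=58+(-8)=50
$t3=116+4=120
$t5=3-1=2
cmp $t5, 0  (cmp 2,0)
bgt top: taken
$t1=M[120]=8
$t2=50+8=58
$t3=120+4=124
$t5=2-1=1
cmp $t5, 0  (cmp 1,0)
bgt top: taken
$t1=M[124]=8
$t2=58+8=66
$t3=124+4=128
$t5=1-1=0
cmp $t5, 0  (cmp 0,0)
bgt top: not taken
$t1=66+14=80
sw $t2, (116) → M[116]=66
halt.

66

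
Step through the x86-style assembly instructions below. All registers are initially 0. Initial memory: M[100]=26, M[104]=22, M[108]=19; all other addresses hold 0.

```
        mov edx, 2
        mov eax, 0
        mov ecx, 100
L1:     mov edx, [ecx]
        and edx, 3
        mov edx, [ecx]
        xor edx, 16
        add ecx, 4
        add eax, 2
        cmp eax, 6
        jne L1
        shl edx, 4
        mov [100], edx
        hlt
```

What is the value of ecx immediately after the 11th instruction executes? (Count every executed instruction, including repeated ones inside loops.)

edx=2
eax=0
ecx=100
edx=M[100]=26
edx=26&3=2
edx=M[100]=26
edx=26^16=10
ecx=100+4=104
eax=0+2=2
cmp eax, 6  (cmp 2,6)
jne L1: taken
After step 11: ecx = 104.

104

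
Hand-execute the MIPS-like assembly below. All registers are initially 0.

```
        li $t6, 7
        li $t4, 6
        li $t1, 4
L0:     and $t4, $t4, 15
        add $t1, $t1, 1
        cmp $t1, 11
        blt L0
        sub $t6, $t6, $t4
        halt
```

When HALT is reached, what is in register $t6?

1

li $t6, 7 → $t6=7
li $t4, 6 → $t4=6
li $t1, 4 → $t1=4
and $t4, $t4, 15 → $t4=6&15=6
add $t1, $t1, 1 → $t1=4+1=5
cmp $t1, 11  (cmp 5,11)
blt L0: taken
and $t4, $t4, 15 → $t4=6&15=6
add $t1, $t1, 1 → $t1=5+1=6
cmp $t1, 11  (cmp 6,11)
blt L0: taken
and $t4, $t4, 15 → $t4=6&15=6
add $t1, $t1, 1 → $t1=6+1=7
cmp $t1, 11  (cmp 7,11)
blt L0: taken
and $t4, $t4, 15 → $t4=6&15=6
add $t1, $t1, 1 → $t1=7+1=8
cmp $t1, 11  (cmp 8,11)
blt L0: taken
and $t4, $t4, 15 → $t4=6&15=6
add $t1, $t1, 1 → $t1=8+1=9
cmp $t1, 11  (cmp 9,11)
blt L0: taken
and $t4, $t4, 15 → $t4=6&15=6
add $t1, $t1, 1 → $t1=9+1=10
cmp $t1, 11  (cmp 10,11)
blt L0: taken
and $t4, $t4, 15 → $t4=6&15=6
add $t1, $t1, 1 → $t1=10+1=11
cmp $t1, 11  (cmp 11,11)
blt L0: not taken
sub $t6, $t6, $t4 → $t6=7-6=1
halt.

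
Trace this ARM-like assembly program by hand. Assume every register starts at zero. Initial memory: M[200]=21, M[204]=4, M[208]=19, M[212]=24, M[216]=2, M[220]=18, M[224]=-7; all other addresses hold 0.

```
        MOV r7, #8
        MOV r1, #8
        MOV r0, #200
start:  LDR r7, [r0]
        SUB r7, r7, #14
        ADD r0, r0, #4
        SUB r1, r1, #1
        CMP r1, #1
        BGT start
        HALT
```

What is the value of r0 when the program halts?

228

r7=8
r1=8
r0=200
r7=M[200]=21
r7=21-14=7
r0=200+4=204
r1=8-1=7
CMP r1, #1  (cmp 7,1)
BGT start: taken
r7=M[204]=4
r7=4-14=-10
r0=204+4=208
r1=7-1=6
CMP r1, #1  (cmp 6,1)
BGT start: taken
r7=M[208]=19
r7=19-14=5
r0=208+4=212
r1=6-1=5
CMP r1, #1  (cmp 5,1)
BGT start: taken
r7=M[212]=24
r7=24-14=10
r0=212+4=216
r1=5-1=4
CMP r1, #1  (cmp 4,1)
BGT start: taken
r7=M[216]=2
r7=2-14=-12
r0=216+4=220
r1=4-1=3
CMP r1, #1  (cmp 3,1)
BGT start: taken
r7=M[220]=18
r7=18-14=4
r0=220+4=224
r1=3-1=2
CMP r1, #1  (cmp 2,1)
BGT start: taken
r7=M[224]=-7
r7=(-7)-14=-21
r0=224+4=228
r1=2-1=1
CMP r1, #1  (cmp 1,1)
BGT start: not taken
halt.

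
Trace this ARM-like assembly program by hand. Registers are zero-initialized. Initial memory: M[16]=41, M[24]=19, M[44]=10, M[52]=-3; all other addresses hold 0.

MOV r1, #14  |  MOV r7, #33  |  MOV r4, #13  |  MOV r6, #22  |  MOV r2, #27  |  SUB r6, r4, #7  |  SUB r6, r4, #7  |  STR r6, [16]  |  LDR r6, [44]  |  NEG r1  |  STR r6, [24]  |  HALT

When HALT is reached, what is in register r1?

-14

r1=14
r7=33
r4=13
r6=22
r2=27
r6=13-7=6
r6=13-7=6
STR r6, [16] → M[16]=6
r6=M[44]=10
r1=-(14)=-14
STR r6, [24] → M[24]=10
halt.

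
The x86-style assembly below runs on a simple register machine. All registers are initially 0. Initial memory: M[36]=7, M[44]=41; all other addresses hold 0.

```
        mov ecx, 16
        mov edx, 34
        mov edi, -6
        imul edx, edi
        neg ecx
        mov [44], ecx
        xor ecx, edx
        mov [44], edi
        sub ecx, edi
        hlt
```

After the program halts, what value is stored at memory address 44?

mov ecx, 16 → ecx=16
mov edx, 34 → edx=34
mov edi, -6 → edi=-6
imul edx, edi → edx=34*(-6)=-204
neg ecx → ecx=-(16)=-16
mov [44], ecx → M[44]=-16
xor ecx, edx → ecx=(-16)^(-204)=196
mov [44], edi → M[44]=-6
sub ecx, edi → ecx=196-(-6)=202
halt.

-6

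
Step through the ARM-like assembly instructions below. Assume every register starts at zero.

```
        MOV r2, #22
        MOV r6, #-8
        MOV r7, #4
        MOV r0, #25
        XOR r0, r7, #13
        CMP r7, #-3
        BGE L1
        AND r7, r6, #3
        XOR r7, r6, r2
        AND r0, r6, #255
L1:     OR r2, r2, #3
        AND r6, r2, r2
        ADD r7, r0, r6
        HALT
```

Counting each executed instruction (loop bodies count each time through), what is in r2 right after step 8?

23

MOV r2, #22 → r2=22
MOV r6, #-8 → r6=-8
MOV r7, #4 → r7=4
MOV r0, #25 → r0=25
XOR r0, r7, #13 → r0=4^13=9
CMP r7, #-3  (cmp 4,-3)
BGE L1: taken
OR r2, r2, #3 → r2=22|3=23
After step 8: r2 = 23.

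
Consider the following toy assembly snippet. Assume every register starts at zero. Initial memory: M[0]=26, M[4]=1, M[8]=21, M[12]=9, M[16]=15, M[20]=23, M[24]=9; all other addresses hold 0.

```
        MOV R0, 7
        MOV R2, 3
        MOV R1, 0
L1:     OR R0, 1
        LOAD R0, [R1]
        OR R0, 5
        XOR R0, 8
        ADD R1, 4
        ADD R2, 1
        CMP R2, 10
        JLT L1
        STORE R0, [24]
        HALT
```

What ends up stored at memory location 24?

R0=7
R2=3
R1=0
R0=7|1=7
R0=M[0]=26
R0=26|5=31
R0=31^8=23
R1=0+4=4
R2=3+1=4
CMP R2, 10  (cmp 4,10)
JLT L1: taken
R0=23|1=23
R0=M[4]=1
R0=1|5=5
R0=5^8=13
R1=4+4=8
R2=4+1=5
CMP R2, 10  (cmp 5,10)
JLT L1: taken
R0=13|1=13
R0=M[8]=21
R0=21|5=21
R0=21^8=29
R1=8+4=12
R2=5+1=6
CMP R2, 10  (cmp 6,10)
JLT L1: taken
R0=29|1=29
R0=M[12]=9
R0=9|5=13
R0=13^8=5
R1=12+4=16
R2=6+1=7
CMP R2, 10  (cmp 7,10)
JLT L1: taken
R0=5|1=5
R0=M[16]=15
R0=15|5=15
R0=15^8=7
R1=16+4=20
R2=7+1=8
CMP R2, 10  (cmp 8,10)
JLT L1: taken
R0=7|1=7
R0=M[20]=23
R0=23|5=23
R0=23^8=31
R1=20+4=24
R2=8+1=9
CMP R2, 10  (cmp 9,10)
JLT L1: taken
R0=31|1=31
R0=M[24]=9
R0=9|5=13
R0=13^8=5
R1=24+4=28
R2=9+1=10
CMP R2, 10  (cmp 10,10)
JLT L1: not taken
STORE R0, [24] → M[24]=5
halt.

5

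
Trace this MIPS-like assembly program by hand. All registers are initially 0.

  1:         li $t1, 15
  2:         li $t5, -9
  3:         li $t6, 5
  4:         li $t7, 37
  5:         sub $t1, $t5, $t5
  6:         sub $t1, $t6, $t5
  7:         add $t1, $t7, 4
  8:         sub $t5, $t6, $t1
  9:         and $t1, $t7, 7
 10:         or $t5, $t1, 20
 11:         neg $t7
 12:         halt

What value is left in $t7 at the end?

after li $t1, 15: $t1=15
after li $t5, -9: $t5=-9
after li $t6, 5: $t6=5
after li $t7, 37: $t7=37
after sub $t1, $t5, $t5: $t1=(-9)-(-9)=0
after sub $t1, $t6, $t5: $t1=5-(-9)=14
after add $t1, $t7, 4: $t1=37+4=41
after sub $t5, $t6, $t1: $t5=5-41=-36
after and $t1, $t7, 7: $t1=37&7=5
after or $t5, $t1, 20: $t5=5|20=21
after neg $t7: $t7=-(37)=-37
halt.

-37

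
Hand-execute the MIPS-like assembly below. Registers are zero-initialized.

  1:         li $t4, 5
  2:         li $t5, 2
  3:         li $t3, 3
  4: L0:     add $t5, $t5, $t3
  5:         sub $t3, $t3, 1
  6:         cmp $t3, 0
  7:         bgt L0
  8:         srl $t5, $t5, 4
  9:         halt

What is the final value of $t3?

0

after li $t4, 5: $t4=5
after li $t5, 2: $t5=2
after li $t3, 3: $t3=3
after add $t5, $t5, $t3: $t5=2+3=5
after sub $t3, $t3, 1: $t3=3-1=2
cmp $t3, 0  (cmp 2,0)
bgt L0: taken
after add $t5, $t5, $t3: $t5=5+2=7
after sub $t3, $t3, 1: $t3=2-1=1
cmp $t3, 0  (cmp 1,0)
bgt L0: taken
after add $t5, $t5, $t3: $t5=7+1=8
after sub $t3, $t3, 1: $t3=1-1=0
cmp $t3, 0  (cmp 0,0)
bgt L0: not taken
after srl $t5, $t5, 4: $t5=8>>4=0
halt.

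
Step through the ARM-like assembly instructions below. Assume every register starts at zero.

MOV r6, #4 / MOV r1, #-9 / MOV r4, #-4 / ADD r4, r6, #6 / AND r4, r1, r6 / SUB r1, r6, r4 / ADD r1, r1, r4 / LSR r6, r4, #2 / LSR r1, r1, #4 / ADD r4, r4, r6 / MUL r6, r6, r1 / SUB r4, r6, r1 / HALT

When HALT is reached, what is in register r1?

r6=4
r1=-9
r4=-4
r4=4+6=10
r4=(-9)&4=4
r1=4-4=0
r1=0+4=4
r6=4>>2=1
r1=4>>4=0
r4=4+1=5
r6=1*0=0
r4=0-0=0
halt.

0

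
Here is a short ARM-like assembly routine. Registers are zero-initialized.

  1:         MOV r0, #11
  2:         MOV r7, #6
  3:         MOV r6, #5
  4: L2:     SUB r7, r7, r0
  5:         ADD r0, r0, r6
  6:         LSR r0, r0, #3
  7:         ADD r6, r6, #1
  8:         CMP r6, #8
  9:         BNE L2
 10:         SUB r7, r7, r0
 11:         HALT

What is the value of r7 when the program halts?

-9

r0=11
r7=6
r6=5
r7=6-11=-5
r0=11+5=16
r0=16>>3=2
r6=5+1=6
CMP r6, #8  (cmp 6,8)
BNE L2: taken
r7=(-5)-2=-7
r0=2+6=8
r0=8>>3=1
r6=6+1=7
CMP r6, #8  (cmp 7,8)
BNE L2: taken
r7=(-7)-1=-8
r0=1+7=8
r0=8>>3=1
r6=7+1=8
CMP r6, #8  (cmp 8,8)
BNE L2: not taken
r7=(-8)-1=-9
halt.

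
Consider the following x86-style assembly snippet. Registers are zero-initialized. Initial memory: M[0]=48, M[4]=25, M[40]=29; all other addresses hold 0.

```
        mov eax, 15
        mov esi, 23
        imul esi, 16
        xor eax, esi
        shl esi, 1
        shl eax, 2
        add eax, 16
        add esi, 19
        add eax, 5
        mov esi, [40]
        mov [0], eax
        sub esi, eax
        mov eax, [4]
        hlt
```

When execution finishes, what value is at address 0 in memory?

after mov eax, 15: eax=15
after mov esi, 23: esi=23
after imul esi, 16: esi=23*16=368
after xor eax, esi: eax=15^368=383
after shl esi, 1: esi=368<<1=736
after shl eax, 2: eax=383<<2=1532
after add eax, 16: eax=1532+16=1548
after add esi, 19: esi=736+19=755
after add eax, 5: eax=1548+5=1553
after mov esi, [40]: esi=M[40]=29
mov [0], eax → M[0]=1553
after sub esi, eax: esi=29-1553=-1524
after mov eax, [4]: eax=M[4]=25
halt.

1553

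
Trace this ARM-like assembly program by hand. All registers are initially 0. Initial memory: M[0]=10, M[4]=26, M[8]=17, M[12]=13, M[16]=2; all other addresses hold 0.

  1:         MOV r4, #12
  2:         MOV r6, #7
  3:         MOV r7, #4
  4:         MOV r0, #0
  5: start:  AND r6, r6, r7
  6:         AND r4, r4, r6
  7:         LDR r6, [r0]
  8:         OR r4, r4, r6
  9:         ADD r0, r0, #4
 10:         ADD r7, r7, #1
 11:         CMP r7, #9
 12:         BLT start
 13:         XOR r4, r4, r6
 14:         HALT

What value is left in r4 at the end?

8

after MOV r4, #12: r4=12
after MOV r6, #7: r6=7
after MOV r7, #4: r7=4
after MOV r0, #0: r0=0
after AND r6, r6, r7: r6=7&4=4
after AND r4, r4, r6: r4=12&4=4
after LDR r6, [r0]: r6=M[0]=10
after OR r4, r4, r6: r4=4|10=14
after ADD r0, r0, #4: r0=0+4=4
after ADD r7, r7, #1: r7=4+1=5
CMP r7, #9  (cmp 5,9)
BLT start: taken
after AND r6, r6, r7: r6=10&5=0
after AND r4, r4, r6: r4=14&0=0
after LDR r6, [r0]: r6=M[4]=26
after OR r4, r4, r6: r4=0|26=26
after ADD r0, r0, #4: r0=4+4=8
after ADD r7, r7, #1: r7=5+1=6
CMP r7, #9  (cmp 6,9)
BLT start: taken
after AND r6, r6, r7: r6=26&6=2
after AND r4, r4, r6: r4=26&2=2
after LDR r6, [r0]: r6=M[8]=17
after OR r4, r4, r6: r4=2|17=19
after ADD r0, r0, #4: r0=8+4=12
after ADD r7, r7, #1: r7=6+1=7
CMP r7, #9  (cmp 7,9)
BLT start: taken
after AND r6, r6, r7: r6=17&7=1
after AND r4, r4, r6: r4=19&1=1
after LDR r6, [r0]: r6=M[12]=13
after OR r4, r4, r6: r4=1|13=13
after ADD r0, r0, #4: r0=12+4=16
after ADD r7, r7, #1: r7=7+1=8
CMP r7, #9  (cmp 8,9)
BLT start: taken
after AND r6, r6, r7: r6=13&8=8
after AND r4, r4, r6: r4=13&8=8
after LDR r6, [r0]: r6=M[16]=2
after OR r4, r4, r6: r4=8|2=10
after ADD r0, r0, #4: r0=16+4=20
after ADD r7, r7, #1: r7=8+1=9
CMP r7, #9  (cmp 9,9)
BLT start: not taken
after XOR r4, r4, r6: r4=10^2=8
halt.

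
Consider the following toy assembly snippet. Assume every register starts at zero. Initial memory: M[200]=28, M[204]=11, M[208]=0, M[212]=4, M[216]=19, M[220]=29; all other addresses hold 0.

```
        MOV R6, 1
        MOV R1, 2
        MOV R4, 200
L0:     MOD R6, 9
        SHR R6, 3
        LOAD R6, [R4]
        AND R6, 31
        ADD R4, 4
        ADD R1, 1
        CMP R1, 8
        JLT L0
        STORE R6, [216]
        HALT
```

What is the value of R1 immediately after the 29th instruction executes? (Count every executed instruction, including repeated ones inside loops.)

after MOV R6, 1: R6=1
after MOV R1, 2: R1=2
after MOV R4, 200: R4=200
after MOD R6, 9: R6=1%9=1
after SHR R6, 3: R6=1>>3=0
after LOAD R6, [R4]: R6=M[200]=28
after AND R6, 31: R6=28&31=28
after ADD R4, 4: R4=200+4=204
after ADD R1, 1: R1=2+1=3
CMP R1, 8  (cmp 3,8)
JLT L0: taken
after MOD R6, 9: R6=28%9=1
after SHR R6, 3: R6=1>>3=0
after LOAD R6, [R4]: R6=M[204]=11
after AND R6, 31: R6=11&31=11
after ADD R4, 4: R4=204+4=208
after ADD R1, 1: R1=3+1=4
CMP R1, 8  (cmp 4,8)
JLT L0: taken
after MOD R6, 9: R6=11%9=2
after SHR R6, 3: R6=2>>3=0
after LOAD R6, [R4]: R6=M[208]=0
after AND R6, 31: R6=0&31=0
after ADD R4, 4: R4=208+4=212
after ADD R1, 1: R1=4+1=5
CMP R1, 8  (cmp 5,8)
JLT L0: taken
after MOD R6, 9: R6=0%9=0
after SHR R6, 3: R6=0>>3=0
After step 29: R1 = 5.

5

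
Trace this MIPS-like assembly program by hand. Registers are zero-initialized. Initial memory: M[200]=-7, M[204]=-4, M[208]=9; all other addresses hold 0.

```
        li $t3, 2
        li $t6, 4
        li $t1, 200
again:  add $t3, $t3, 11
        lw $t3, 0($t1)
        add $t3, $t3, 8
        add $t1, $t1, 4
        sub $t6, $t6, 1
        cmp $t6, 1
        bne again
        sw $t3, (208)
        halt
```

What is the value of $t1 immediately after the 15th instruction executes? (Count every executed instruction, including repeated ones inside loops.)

208

after li $t3, 2: $t3=2
after li $t6, 4: $t6=4
after li $t1, 200: $t1=200
after add $t3, $t3, 11: $t3=2+11=13
after lw $t3, 0($t1): $t3=M[200]=-7
after add $t3, $t3, 8: $t3=(-7)+8=1
after add $t1, $t1, 4: $t1=200+4=204
after sub $t6, $t6, 1: $t6=4-1=3
cmp $t6, 1  (cmp 3,1)
bne again: taken
after add $t3, $t3, 11: $t3=1+11=12
after lw $t3, 0($t1): $t3=M[204]=-4
after add $t3, $t3, 8: $t3=(-4)+8=4
after add $t1, $t1, 4: $t1=204+4=208
after sub $t6, $t6, 1: $t6=3-1=2
After step 15: $t1 = 208.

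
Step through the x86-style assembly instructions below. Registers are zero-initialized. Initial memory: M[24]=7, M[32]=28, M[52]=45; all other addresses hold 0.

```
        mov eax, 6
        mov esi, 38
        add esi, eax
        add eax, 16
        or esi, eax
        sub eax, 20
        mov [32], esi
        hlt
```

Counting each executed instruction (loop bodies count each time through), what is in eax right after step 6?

2

eax=6
esi=38
esi=38+6=44
eax=6+16=22
esi=44|22=62
eax=22-20=2
After step 6: eax = 2.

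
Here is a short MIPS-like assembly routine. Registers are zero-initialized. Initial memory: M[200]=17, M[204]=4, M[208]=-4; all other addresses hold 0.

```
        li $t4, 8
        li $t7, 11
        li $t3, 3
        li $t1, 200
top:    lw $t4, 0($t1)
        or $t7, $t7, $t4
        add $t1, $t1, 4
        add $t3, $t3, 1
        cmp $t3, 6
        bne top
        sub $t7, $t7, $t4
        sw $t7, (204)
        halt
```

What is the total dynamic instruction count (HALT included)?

25

after li $t4, 8: $t4=8
after li $t7, 11: $t7=11
after li $t3, 3: $t3=3
after li $t1, 200: $t1=200
after lw $t4, 0($t1): $t4=M[200]=17
after or $t7, $t7, $t4: $t7=11|17=27
after add $t1, $t1, 4: $t1=200+4=204
after add $t3, $t3, 1: $t3=3+1=4
cmp $t3, 6  (cmp 4,6)
bne top: taken
after lw $t4, 0($t1): $t4=M[204]=4
after or $t7, $t7, $t4: $t7=27|4=31
after add $t1, $t1, 4: $t1=204+4=208
after add $t3, $t3, 1: $t3=4+1=5
cmp $t3, 6  (cmp 5,6)
bne top: taken
after lw $t4, 0($t1): $t4=M[208]=-4
after or $t7, $t7, $t4: $t7=31|(-4)=-1
after add $t1, $t1, 4: $t1=208+4=212
after add $t3, $t3, 1: $t3=5+1=6
cmp $t3, 6  (cmp 6,6)
bne top: not taken
after sub $t7, $t7, $t4: $t7=(-1)-(-4)=3
sw $t7, (204) → M[204]=3
halt.
Total executed instructions: 25.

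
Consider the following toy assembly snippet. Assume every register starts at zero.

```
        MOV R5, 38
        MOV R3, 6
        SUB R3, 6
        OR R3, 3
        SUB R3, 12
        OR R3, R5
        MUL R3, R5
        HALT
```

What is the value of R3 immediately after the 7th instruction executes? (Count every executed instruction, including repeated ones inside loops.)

MOV R5, 38 → R5=38
MOV R3, 6 → R3=6
SUB R3, 6 → R3=6-6=0
OR R3, 3 → R3=0|3=3
SUB R3, 12 → R3=3-12=-9
OR R3, R5 → R3=(-9)|38=-9
MUL R3, R5 → R3=(-9)*38=-342
After step 7: R3 = -342.

-342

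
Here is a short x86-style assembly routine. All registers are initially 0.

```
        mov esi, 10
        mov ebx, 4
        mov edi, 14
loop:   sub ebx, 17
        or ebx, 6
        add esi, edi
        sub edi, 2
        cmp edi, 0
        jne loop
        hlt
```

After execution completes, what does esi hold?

after mov esi, 10: esi=10
after mov ebx, 4: ebx=4
after mov edi, 14: edi=14
after sub ebx, 17: ebx=4-17=-13
after or ebx, 6: ebx=(-13)|6=-9
after add esi, edi: esi=10+14=24
after sub edi, 2: edi=14-2=12
cmp edi, 0  (cmp 12,0)
jne loop: taken
after sub ebx, 17: ebx=(-9)-17=-26
after or ebx, 6: ebx=(-26)|6=-26
after add esi, edi: esi=24+12=36
after sub edi, 2: edi=12-2=10
cmp edi, 0  (cmp 10,0)
jne loop: taken
after sub ebx, 17: ebx=(-26)-17=-43
after or ebx, 6: ebx=(-43)|6=-41
after add esi, edi: esi=36+10=46
after sub edi, 2: edi=10-2=8
cmp edi, 0  (cmp 8,0)
jne loop: taken
after sub ebx, 17: ebx=(-41)-17=-58
after or ebx, 6: ebx=(-58)|6=-58
after add esi, edi: esi=46+8=54
after sub edi, 2: edi=8-2=6
cmp edi, 0  (cmp 6,0)
jne loop: taken
after sub ebx, 17: ebx=(-58)-17=-75
after or ebx, 6: ebx=(-75)|6=-73
after add esi, edi: esi=54+6=60
after sub edi, 2: edi=6-2=4
cmp edi, 0  (cmp 4,0)
jne loop: taken
after sub ebx, 17: ebx=(-73)-17=-90
after or ebx, 6: ebx=(-90)|6=-90
after add esi, edi: esi=60+4=64
after sub edi, 2: edi=4-2=2
cmp edi, 0  (cmp 2,0)
jne loop: taken
after sub ebx, 17: ebx=(-90)-17=-107
after or ebx, 6: ebx=(-107)|6=-105
after add esi, edi: esi=64+2=66
after sub edi, 2: edi=2-2=0
cmp edi, 0  (cmp 0,0)
jne loop: not taken
halt.

66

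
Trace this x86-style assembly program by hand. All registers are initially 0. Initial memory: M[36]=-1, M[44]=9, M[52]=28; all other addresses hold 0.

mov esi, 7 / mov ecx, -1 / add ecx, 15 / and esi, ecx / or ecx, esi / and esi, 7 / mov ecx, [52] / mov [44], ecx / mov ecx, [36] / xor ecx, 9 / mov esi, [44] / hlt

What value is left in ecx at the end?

-10

after mov esi, 7: esi=7
after mov ecx, -1: ecx=-1
after add ecx, 15: ecx=(-1)+15=14
after and esi, ecx: esi=7&14=6
after or ecx, esi: ecx=14|6=14
after and esi, 7: esi=6&7=6
after mov ecx, [52]: ecx=M[52]=28
mov [44], ecx → M[44]=28
after mov ecx, [36]: ecx=M[36]=-1
after xor ecx, 9: ecx=(-1)^9=-10
after mov esi, [44]: esi=M[44]=28
halt.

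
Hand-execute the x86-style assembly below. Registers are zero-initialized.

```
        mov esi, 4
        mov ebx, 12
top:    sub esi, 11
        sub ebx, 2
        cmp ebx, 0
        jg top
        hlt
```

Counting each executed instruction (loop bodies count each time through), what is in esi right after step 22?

after mov esi, 4: esi=4
after mov ebx, 12: ebx=12
after sub esi, 11: esi=4-11=-7
after sub ebx, 2: ebx=12-2=10
cmp ebx, 0  (cmp 10,0)
jg top: taken
after sub esi, 11: esi=(-7)-11=-18
after sub ebx, 2: ebx=10-2=8
cmp ebx, 0  (cmp 8,0)
jg top: taken
after sub esi, 11: esi=(-18)-11=-29
after sub ebx, 2: ebx=8-2=6
cmp ebx, 0  (cmp 6,0)
jg top: taken
after sub esi, 11: esi=(-29)-11=-40
after sub ebx, 2: ebx=6-2=4
cmp ebx, 0  (cmp 4,0)
jg top: taken
after sub esi, 11: esi=(-40)-11=-51
after sub ebx, 2: ebx=4-2=2
cmp ebx, 0  (cmp 2,0)
jg top: taken
After step 22: esi = -51.

-51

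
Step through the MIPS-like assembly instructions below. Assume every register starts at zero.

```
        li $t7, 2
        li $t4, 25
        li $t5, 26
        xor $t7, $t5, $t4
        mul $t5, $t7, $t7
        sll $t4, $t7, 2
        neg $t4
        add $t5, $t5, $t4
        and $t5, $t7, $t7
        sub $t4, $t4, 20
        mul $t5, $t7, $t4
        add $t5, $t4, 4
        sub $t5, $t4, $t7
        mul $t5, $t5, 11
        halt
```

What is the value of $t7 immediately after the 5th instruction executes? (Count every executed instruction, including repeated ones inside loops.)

3

li $t7, 2 → $t7=2
li $t4, 25 → $t4=25
li $t5, 26 → $t5=26
xor $t7, $t5, $t4 → $t7=26^25=3
mul $t5, $t7, $t7 → $t5=3*3=9
After step 5: $t7 = 3.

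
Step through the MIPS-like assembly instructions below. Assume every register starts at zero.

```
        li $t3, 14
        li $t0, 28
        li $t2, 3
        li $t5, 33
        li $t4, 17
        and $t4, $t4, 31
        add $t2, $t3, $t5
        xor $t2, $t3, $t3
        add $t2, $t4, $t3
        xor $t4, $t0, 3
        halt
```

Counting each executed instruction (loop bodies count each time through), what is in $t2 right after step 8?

0

$t3=14
$t0=28
$t2=3
$t5=33
$t4=17
$t4=17&31=17
$t2=14+33=47
$t2=14^14=0
After step 8: $t2 = 0.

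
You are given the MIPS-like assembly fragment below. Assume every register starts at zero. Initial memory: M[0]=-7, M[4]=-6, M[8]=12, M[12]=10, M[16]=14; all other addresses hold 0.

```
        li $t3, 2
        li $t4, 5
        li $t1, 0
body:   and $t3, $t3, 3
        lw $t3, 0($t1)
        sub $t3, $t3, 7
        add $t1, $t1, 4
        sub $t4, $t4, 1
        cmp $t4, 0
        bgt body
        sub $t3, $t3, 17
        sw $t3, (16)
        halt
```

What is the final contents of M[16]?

-10

$t3=2
$t4=5
$t1=0
$t3=2&3=2
$t3=M[0]=-7
$t3=(-7)-7=-14
$t1=0+4=4
$t4=5-1=4
cmp $t4, 0  (cmp 4,0)
bgt body: taken
$t3=(-14)&3=2
$t3=M[4]=-6
$t3=(-6)-7=-13
$t1=4+4=8
$t4=4-1=3
cmp $t4, 0  (cmp 3,0)
bgt body: taken
$t3=(-13)&3=3
$t3=M[8]=12
$t3=12-7=5
$t1=8+4=12
$t4=3-1=2
cmp $t4, 0  (cmp 2,0)
bgt body: taken
$t3=5&3=1
$t3=M[12]=10
$t3=10-7=3
$t1=12+4=16
$t4=2-1=1
cmp $t4, 0  (cmp 1,0)
bgt body: taken
$t3=3&3=3
$t3=M[16]=14
$t3=14-7=7
$t1=16+4=20
$t4=1-1=0
cmp $t4, 0  (cmp 0,0)
bgt body: not taken
$t3=7-17=-10
sw $t3, (16) → M[16]=-10
halt.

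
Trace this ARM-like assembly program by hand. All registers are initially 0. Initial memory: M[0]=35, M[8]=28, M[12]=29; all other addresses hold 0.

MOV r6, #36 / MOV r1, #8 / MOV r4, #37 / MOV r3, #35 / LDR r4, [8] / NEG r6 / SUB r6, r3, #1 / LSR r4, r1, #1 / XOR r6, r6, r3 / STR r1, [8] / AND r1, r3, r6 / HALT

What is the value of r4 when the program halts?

4

after MOV r6, #36: r6=36
after MOV r1, #8: r1=8
after MOV r4, #37: r4=37
after MOV r3, #35: r3=35
after LDR r4, [8]: r4=M[8]=28
after NEG r6: r6=-(36)=-36
after SUB r6, r3, #1: r6=35-1=34
after LSR r4, r1, #1: r4=8>>1=4
after XOR r6, r6, r3: r6=34^35=1
STR r1, [8] → M[8]=8
after AND r1, r3, r6: r1=35&1=1
halt.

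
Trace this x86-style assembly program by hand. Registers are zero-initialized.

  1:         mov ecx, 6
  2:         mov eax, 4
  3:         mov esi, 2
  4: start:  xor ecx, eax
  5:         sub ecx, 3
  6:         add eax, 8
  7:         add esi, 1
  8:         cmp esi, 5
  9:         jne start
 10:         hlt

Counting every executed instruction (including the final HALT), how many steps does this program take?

22

ecx=6
eax=4
esi=2
ecx=6^4=2
ecx=2-3=-1
eax=4+8=12
esi=2+1=3
cmp esi, 5  (cmp 3,5)
jne start: taken
ecx=(-1)^12=-13
ecx=(-13)-3=-16
eax=12+8=20
esi=3+1=4
cmp esi, 5  (cmp 4,5)
jne start: taken
ecx=(-16)^20=-28
ecx=(-28)-3=-31
eax=20+8=28
esi=4+1=5
cmp esi, 5  (cmp 5,5)
jne start: not taken
halt.
Total executed instructions: 22.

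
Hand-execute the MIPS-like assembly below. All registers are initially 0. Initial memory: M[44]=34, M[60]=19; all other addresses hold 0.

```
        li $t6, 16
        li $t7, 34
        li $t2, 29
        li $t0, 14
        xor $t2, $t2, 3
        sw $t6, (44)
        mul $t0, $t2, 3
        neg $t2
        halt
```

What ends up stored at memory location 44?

$t6=16
$t7=34
$t2=29
$t0=14
$t2=29^3=30
sw $t6, (44) → M[44]=16
$t0=30*3=90
$t2=-(30)=-30
halt.

16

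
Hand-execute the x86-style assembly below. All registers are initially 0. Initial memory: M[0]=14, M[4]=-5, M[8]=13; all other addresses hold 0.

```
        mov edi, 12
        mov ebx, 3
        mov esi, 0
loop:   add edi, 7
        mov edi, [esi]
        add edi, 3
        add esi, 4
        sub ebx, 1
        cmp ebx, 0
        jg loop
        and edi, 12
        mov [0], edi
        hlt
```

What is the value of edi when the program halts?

mov edi, 12 → edi=12
mov ebx, 3 → ebx=3
mov esi, 0 → esi=0
add edi, 7 → edi=12+7=19
mov edi, [esi] → edi=M[0]=14
add edi, 3 → edi=14+3=17
add esi, 4 → esi=0+4=4
sub ebx, 1 → ebx=3-1=2
cmp ebx, 0  (cmp 2,0)
jg loop: taken
add edi, 7 → edi=17+7=24
mov edi, [esi] → edi=M[4]=-5
add edi, 3 → edi=(-5)+3=-2
add esi, 4 → esi=4+4=8
sub ebx, 1 → ebx=2-1=1
cmp ebx, 0  (cmp 1,0)
jg loop: taken
add edi, 7 → edi=(-2)+7=5
mov edi, [esi] → edi=M[8]=13
add edi, 3 → edi=13+3=16
add esi, 4 → esi=8+4=12
sub ebx, 1 → ebx=1-1=0
cmp ebx, 0  (cmp 0,0)
jg loop: not taken
and edi, 12 → edi=16&12=0
mov [0], edi → M[0]=0
halt.

0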